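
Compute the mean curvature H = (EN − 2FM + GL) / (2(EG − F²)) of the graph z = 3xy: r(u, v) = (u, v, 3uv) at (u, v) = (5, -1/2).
H = 540*sqrt(913)/833569

With E = 9*v^2 + 1, F = 9*u*v, G = 9*u^2 + 1, L = 0, M = 3/sqrt(9*u^2 + 9*v^2 + 1), N = 0, assemble
  H = (EN − 2FM + GL) / (2(EG − F²)) = -27*u*v/(9*u^2 + 9*v^2 + 1)^(3/2).
At (u, v) = (5, -1/2): H = 540*sqrt(913)/833569.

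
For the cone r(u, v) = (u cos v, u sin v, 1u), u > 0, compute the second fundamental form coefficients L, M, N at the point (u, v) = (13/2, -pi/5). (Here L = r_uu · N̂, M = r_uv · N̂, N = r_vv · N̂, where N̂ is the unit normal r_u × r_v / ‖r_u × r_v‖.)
L = 0;  M = 0;  N = 13*sqrt(2)/4

Compute the unit normal N̂(u, v) = (-sqrt(2)*u*cos(v)/(2*Abs(u)), -sqrt(2)*u*sin(v)/(2*Abs(u)), sqrt(2)*u/(2*Abs(u))), and the second partials r_uu, r_uv, r_vv. Take dot products:
  L(u, v) = r_uu · N̂ = 0,
  M(u, v) = r_uv · N̂ = 0,
  N(u, v) = r_vv · N̂ = sqrt(2)*u^2/(2*Abs(u)).
Evaluating at (u, v) = (13/2, -pi/5):
  L = 0, M = 0, N = 13*sqrt(2)/4.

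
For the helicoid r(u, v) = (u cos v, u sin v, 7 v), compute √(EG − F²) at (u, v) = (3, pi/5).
√(EG − F²)|_{(3, pi/5)} = sqrt(58)

E = 1, F = 0, G = u^2 + 49; EG − F² = u^2 + 49; √(EG − F²) = sqrt(u^2 + 49). At the given point: sqrt(58).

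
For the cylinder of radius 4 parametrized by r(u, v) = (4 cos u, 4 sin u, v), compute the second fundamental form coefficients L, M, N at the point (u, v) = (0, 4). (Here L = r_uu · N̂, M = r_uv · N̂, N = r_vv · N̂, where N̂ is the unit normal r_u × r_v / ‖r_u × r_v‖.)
L = -4;  M = 0;  N = 0

Compute the unit normal N̂(u, v) = (cos(u), sin(u), 0), and the second partials r_uu, r_uv, r_vv. Take dot products:
  L(u, v) = r_uu · N̂ = -4,
  M(u, v) = r_uv · N̂ = 0,
  N(u, v) = r_vv · N̂ = 0.
Evaluating at (u, v) = (0, 4):
  L = -4, M = 0, N = 0.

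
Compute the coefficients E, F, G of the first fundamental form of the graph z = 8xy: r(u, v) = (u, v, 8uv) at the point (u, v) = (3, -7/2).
E = 785;  F = -672;  G = 577

Partials: r_u = (1, 0, 8*v), r_v = (0, 1, 8*u). As functions of (u, v):
  E = r_u · r_u = 64*v^2 + 1,
  F = r_u · r_v = 64*u*v,
  G = r_v · r_v = 64*u^2 + 1.
Evaluating at (u, v) = (3, -7/2): E = 785, F = -672, G = 577.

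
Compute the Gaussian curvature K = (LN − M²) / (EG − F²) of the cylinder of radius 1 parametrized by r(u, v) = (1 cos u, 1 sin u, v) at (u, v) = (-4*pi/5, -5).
K = 0

Coefficients of the first fundamental form: E = 1, F = 0, G = 1.
Coefficients of the second fundamental form: L = -1, M = 0, N = 0.
Assemble K = (LN − M²)/(EG − F²) = 0. At (u, v) = (-4*pi/5, -5): K = 0.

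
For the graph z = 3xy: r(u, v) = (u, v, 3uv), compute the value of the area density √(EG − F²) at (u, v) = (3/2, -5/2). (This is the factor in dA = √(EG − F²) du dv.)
√(EG − F²)|_{(3/2, -5/2)} = sqrt(310)/2

E = 9*v^2 + 1, F = 9*u*v, G = 9*u^2 + 1, so EG − F² = 9*u^2 + 9*v^2 + 1. Taking the positive square root: √(EG − F²) = sqrt(9*u^2 + 9*v^2 + 1). At (u, v) = (3/2, -5/2): sqrt(310)/2.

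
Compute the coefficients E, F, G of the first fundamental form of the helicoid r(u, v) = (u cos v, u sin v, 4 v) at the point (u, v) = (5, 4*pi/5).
E = 1;  F = 0;  G = 41

Partials: r_u = (cos(v), sin(v), 0), r_v = (-u*sin(v), u*cos(v), 4). As functions of (u, v):
  E = r_u · r_u = 1,
  F = r_u · r_v = 0,
  G = r_v · r_v = u^2 + 16.
Evaluating at (u, v) = (5, 4*pi/5): E = 1, F = 0, G = 41.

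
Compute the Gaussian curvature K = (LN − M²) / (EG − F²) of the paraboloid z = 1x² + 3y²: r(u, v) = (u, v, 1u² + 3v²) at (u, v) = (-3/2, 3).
K = 3/27889

Coefficients of the first fundamental form: E = 4*u^2 + 1, F = 12*u*v, G = 36*v^2 + 1.
Coefficients of the second fundamental form: L = 2/sqrt(4*u^2 + 36*v^2 + 1), M = 0, N = 6/sqrt(4*u^2 + 36*v^2 + 1).
Assemble K = (LN − M²)/(EG − F²) = 12/(16*u^4 + 288*u^2*v^2 + 8*u^2 + 1296*v^4 + 72*v^2 + 1). At (u, v) = (-3/2, 3): K = 3/27889.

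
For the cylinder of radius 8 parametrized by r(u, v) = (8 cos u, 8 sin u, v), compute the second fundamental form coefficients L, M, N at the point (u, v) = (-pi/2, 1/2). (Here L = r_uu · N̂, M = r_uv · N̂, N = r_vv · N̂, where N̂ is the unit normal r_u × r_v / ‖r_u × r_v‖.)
L = -8;  M = 0;  N = 0

Compute the unit normal N̂(u, v) = (cos(u), sin(u), 0), and the second partials r_uu, r_uv, r_vv. Take dot products:
  L(u, v) = r_uu · N̂ = -8,
  M(u, v) = r_uv · N̂ = 0,
  N(u, v) = r_vv · N̂ = 0.
Evaluating at (u, v) = (-pi/2, 1/2):
  L = -8, M = 0, N = 0.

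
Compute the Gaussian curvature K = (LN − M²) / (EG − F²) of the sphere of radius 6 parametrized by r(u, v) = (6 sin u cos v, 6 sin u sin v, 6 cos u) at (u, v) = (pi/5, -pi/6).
K = 1/36

Coefficients of the first fundamental form: E = 36, F = 0, G = 36*sin(u)^2.
Coefficients of the second fundamental form: L = -6*sin(u)/Abs(sin(u)), M = 0, N = -6*sin(u)^3/Abs(sin(u)).
Assemble K = (LN − M²)/(EG − F²) = 1/36. At (u, v) = (pi/5, -pi/6): K = 1/36.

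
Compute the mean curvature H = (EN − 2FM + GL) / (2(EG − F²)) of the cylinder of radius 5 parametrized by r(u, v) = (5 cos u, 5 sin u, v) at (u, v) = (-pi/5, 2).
H = -1/10

With E = 25, F = 0, G = 1, L = -5, M = 0, N = 0, assemble
  H = (EN − 2FM + GL) / (2(EG − F²)) = -1/10.
At (u, v) = (-pi/5, 2): H = -1/10.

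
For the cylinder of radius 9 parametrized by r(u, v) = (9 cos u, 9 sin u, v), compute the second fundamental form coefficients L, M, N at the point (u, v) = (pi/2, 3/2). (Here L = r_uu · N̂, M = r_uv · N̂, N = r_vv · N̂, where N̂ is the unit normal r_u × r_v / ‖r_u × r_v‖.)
L = -9;  M = 0;  N = 0

Compute the unit normal N̂(u, v) = (cos(u), sin(u), 0), and the second partials r_uu, r_uv, r_vv. Take dot products:
  L(u, v) = r_uu · N̂ = -9,
  M(u, v) = r_uv · N̂ = 0,
  N(u, v) = r_vv · N̂ = 0.
Evaluating at (u, v) = (pi/2, 3/2):
  L = -9, M = 0, N = 0.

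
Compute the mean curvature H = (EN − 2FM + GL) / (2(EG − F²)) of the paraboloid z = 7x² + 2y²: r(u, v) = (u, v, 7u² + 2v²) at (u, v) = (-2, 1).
H = 563*sqrt(89)/71289

With E = 196*u^2 + 1, F = 56*u*v, G = 16*v^2 + 1, L = 14/sqrt(196*u^2 + 16*v^2 + 1), M = 0, N = 4/sqrt(196*u^2 + 16*v^2 + 1), assemble
  H = (EN − 2FM + GL) / (2(EG − F²)) = (392*u^2 + 112*v^2 + 9)/(196*u^2 + 16*v^2 + 1)^(3/2).
At (u, v) = (-2, 1): H = 563*sqrt(89)/71289.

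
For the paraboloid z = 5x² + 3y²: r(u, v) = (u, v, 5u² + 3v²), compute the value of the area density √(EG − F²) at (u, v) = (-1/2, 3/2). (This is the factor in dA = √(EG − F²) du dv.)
√(EG − F²)|_{(-1/2, 3/2)} = sqrt(107)

E = 100*u^2 + 1, F = 60*u*v, G = 36*v^2 + 1, so EG − F² = 100*u^2 + 36*v^2 + 1. Taking the positive square root: √(EG − F²) = sqrt(100*u^2 + 36*v^2 + 1). At (u, v) = (-1/2, 3/2): sqrt(107).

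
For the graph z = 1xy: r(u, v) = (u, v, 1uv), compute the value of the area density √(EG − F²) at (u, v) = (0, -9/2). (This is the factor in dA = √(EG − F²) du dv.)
√(EG − F²)|_{(0, -9/2)} = sqrt(85)/2

E = v^2 + 1, F = u*v, G = u^2 + 1, so EG − F² = u^2 + v^2 + 1. Taking the positive square root: √(EG − F²) = sqrt(u^2 + v^2 + 1). At (u, v) = (0, -9/2): sqrt(85)/2.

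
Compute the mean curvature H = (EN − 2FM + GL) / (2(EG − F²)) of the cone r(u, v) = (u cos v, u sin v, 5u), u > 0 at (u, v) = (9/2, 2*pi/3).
H = 5*sqrt(26)/234

With E = 26, F = 0, G = u^2, L = 0, M = 0, N = 5*sqrt(26)*u^2/(26*Abs(u)), assemble
  H = (EN − 2FM + GL) / (2(EG − F²)) = 5*sqrt(26)/(52*Abs(u)).
At (u, v) = (9/2, 2*pi/3): H = 5*sqrt(26)/234.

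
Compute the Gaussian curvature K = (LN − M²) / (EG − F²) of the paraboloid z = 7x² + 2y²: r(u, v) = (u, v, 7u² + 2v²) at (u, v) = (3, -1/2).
K = 56/3129361

Coefficients of the first fundamental form: E = 196*u^2 + 1, F = 56*u*v, G = 16*v^2 + 1.
Coefficients of the second fundamental form: L = 14/sqrt(196*u^2 + 16*v^2 + 1), M = 0, N = 4/sqrt(196*u^2 + 16*v^2 + 1).
Assemble K = (LN − M²)/(EG − F²) = 56/(38416*u^4 + 6272*u^2*v^2 + 392*u^2 + 256*v^4 + 32*v^2 + 1). At (u, v) = (3, -1/2): K = 56/3129361.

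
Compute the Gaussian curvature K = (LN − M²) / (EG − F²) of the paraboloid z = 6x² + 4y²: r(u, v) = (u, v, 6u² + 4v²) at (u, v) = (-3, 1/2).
K = 96/1723969

Coefficients of the first fundamental form: E = 144*u^2 + 1, F = 96*u*v, G = 64*v^2 + 1.
Coefficients of the second fundamental form: L = 12/sqrt(144*u^2 + 64*v^2 + 1), M = 0, N = 8/sqrt(144*u^2 + 64*v^2 + 1).
Assemble K = (LN − M²)/(EG − F²) = 96/(20736*u^4 + 18432*u^2*v^2 + 288*u^2 + 4096*v^4 + 128*v^2 + 1). At (u, v) = (-3, 1/2): K = 96/1723969.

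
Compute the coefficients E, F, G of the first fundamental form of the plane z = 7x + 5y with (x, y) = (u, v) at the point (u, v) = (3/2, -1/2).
E = 50;  F = 35;  G = 26

Partials: r_u = (1, 0, 7), r_v = (0, 1, 5). As functions of (u, v):
  E = r_u · r_u = 50,
  F = r_u · r_v = 35,
  G = r_v · r_v = 26.
Evaluating at (u, v) = (3/2, -1/2): E = 50, F = 35, G = 26.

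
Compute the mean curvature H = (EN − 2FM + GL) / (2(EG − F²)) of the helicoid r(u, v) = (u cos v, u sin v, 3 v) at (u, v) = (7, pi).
H = 0

With E = 1, F = 0, G = u^2 + 9, L = 0, M = -3/sqrt(u^2 + 9), N = 0, assemble
  H = (EN − 2FM + GL) / (2(EG − F²)) = 0.
At (u, v) = (7, pi): H = 0.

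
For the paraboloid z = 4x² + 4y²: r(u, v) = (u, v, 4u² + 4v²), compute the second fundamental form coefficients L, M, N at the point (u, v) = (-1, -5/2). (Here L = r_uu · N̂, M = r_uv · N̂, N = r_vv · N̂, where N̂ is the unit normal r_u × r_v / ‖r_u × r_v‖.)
L = 8*sqrt(465)/465;  M = 0;  N = 8*sqrt(465)/465

Compute the unit normal N̂(u, v) = (-8*u/sqrt(64*u^2 + 64*v^2 + 1), -8*v/sqrt(64*u^2 + 64*v^2 + 1), 1/sqrt(64*u^2 + 64*v^2 + 1)), and the second partials r_uu, r_uv, r_vv. Take dot products:
  L(u, v) = r_uu · N̂ = 8/sqrt(64*u^2 + 64*v^2 + 1),
  M(u, v) = r_uv · N̂ = 0,
  N(u, v) = r_vv · N̂ = 8/sqrt(64*u^2 + 64*v^2 + 1).
Evaluating at (u, v) = (-1, -5/2):
  L = 8*sqrt(465)/465, M = 0, N = 8*sqrt(465)/465.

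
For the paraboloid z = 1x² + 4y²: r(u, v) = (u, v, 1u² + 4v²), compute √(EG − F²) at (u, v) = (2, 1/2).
√(EG − F²)|_{(2, 1/2)} = sqrt(33)

E = 4*u^2 + 1, F = 16*u*v, G = 64*v^2 + 1; EG − F² = 4*u^2 + 64*v^2 + 1; √(EG − F²) = sqrt(4*u^2 + 64*v^2 + 1). At the given point: sqrt(33).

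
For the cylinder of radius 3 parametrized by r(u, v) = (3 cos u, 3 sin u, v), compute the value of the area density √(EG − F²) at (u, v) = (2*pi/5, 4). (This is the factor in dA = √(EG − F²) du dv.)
√(EG − F²)|_{(2*pi/5, 4)} = 3

E = 9, F = 0, G = 1, so EG − F² = 9. Taking the positive square root: √(EG − F²) = 3. At (u, v) = (2*pi/5, 4): 3.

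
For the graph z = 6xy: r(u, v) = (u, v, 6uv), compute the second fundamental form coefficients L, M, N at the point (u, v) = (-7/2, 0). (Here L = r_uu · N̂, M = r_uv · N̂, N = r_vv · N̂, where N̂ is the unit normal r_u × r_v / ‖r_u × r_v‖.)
L = 0;  M = 3*sqrt(442)/221;  N = 0

Compute the unit normal N̂(u, v) = (-6*v/sqrt(36*u^2 + 36*v^2 + 1), -6*u/sqrt(36*u^2 + 36*v^2 + 1), 1/sqrt(36*u^2 + 36*v^2 + 1)), and the second partials r_uu, r_uv, r_vv. Take dot products:
  L(u, v) = r_uu · N̂ = 0,
  M(u, v) = r_uv · N̂ = 6/sqrt(36*u^2 + 36*v^2 + 1),
  N(u, v) = r_vv · N̂ = 0.
Evaluating at (u, v) = (-7/2, 0):
  L = 0, M = 3*sqrt(442)/221, N = 0.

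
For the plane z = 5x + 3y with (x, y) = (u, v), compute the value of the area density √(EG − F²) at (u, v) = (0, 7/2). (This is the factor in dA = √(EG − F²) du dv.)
√(EG − F²)|_{(0, 7/2)} = sqrt(35)

E = 26, F = 15, G = 10, so EG − F² = 35. Taking the positive square root: √(EG − F²) = sqrt(35). At (u, v) = (0, 7/2): sqrt(35).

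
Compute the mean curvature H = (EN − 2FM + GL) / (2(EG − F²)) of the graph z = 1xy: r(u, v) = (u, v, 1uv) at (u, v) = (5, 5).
H = -25*sqrt(51)/2601

With E = v^2 + 1, F = u*v, G = u^2 + 1, L = 0, M = 1/sqrt(u^2 + v^2 + 1), N = 0, assemble
  H = (EN − 2FM + GL) / (2(EG − F²)) = -u*v/(u^2 + v^2 + 1)^(3/2).
At (u, v) = (5, 5): H = -25*sqrt(51)/2601.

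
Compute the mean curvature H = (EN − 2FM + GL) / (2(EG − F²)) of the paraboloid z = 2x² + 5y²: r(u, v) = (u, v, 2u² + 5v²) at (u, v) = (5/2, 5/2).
H = 1757*sqrt(6)/47916

With E = 16*u^2 + 1, F = 40*u*v, G = 100*v^2 + 1, L = 4/sqrt(16*u^2 + 100*v^2 + 1), M = 0, N = 10/sqrt(16*u^2 + 100*v^2 + 1), assemble
  H = (EN − 2FM + GL) / (2(EG − F²)) = (80*u^2 + 200*v^2 + 7)/(16*u^2 + 100*v^2 + 1)^(3/2).
At (u, v) = (5/2, 5/2): H = 1757*sqrt(6)/47916.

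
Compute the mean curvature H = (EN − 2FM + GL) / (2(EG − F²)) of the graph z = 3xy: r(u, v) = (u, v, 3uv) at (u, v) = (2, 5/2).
H = -1080*sqrt(373)/139129

With E = 9*v^2 + 1, F = 9*u*v, G = 9*u^2 + 1, L = 0, M = 3/sqrt(9*u^2 + 9*v^2 + 1), N = 0, assemble
  H = (EN − 2FM + GL) / (2(EG − F²)) = -27*u*v/(9*u^2 + 9*v^2 + 1)^(3/2).
At (u, v) = (2, 5/2): H = -1080*sqrt(373)/139129.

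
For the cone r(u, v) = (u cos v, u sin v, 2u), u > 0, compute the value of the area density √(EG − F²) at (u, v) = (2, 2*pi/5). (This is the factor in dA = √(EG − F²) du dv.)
√(EG − F²)|_{(2, 2*pi/5)} = 2*sqrt(5)

E = 5, F = 0, G = u^2, so EG − F² = 5*u^2. Taking the positive square root: √(EG − F²) = sqrt(5)*Abs(u). At (u, v) = (2, 2*pi/5): 2*sqrt(5).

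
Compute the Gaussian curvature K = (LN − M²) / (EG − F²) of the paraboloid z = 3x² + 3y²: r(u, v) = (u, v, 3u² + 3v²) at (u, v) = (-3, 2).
K = 36/219961

Coefficients of the first fundamental form: E = 36*u^2 + 1, F = 36*u*v, G = 36*v^2 + 1.
Coefficients of the second fundamental form: L = 6/sqrt(36*u^2 + 36*v^2 + 1), M = 0, N = 6/sqrt(36*u^2 + 36*v^2 + 1).
Assemble K = (LN − M²)/(EG − F²) = 36/(1296*u^4 + 2592*u^2*v^2 + 72*u^2 + 1296*v^4 + 72*v^2 + 1). At (u, v) = (-3, 2): K = 36/219961.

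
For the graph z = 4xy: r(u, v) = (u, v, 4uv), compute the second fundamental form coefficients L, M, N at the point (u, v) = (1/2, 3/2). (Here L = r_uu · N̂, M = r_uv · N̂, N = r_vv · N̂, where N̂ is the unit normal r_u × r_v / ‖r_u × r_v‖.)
L = 0;  M = 4*sqrt(41)/41;  N = 0

Compute the unit normal N̂(u, v) = (-4*v/sqrt(16*u^2 + 16*v^2 + 1), -4*u/sqrt(16*u^2 + 16*v^2 + 1), 1/sqrt(16*u^2 + 16*v^2 + 1)), and the second partials r_uu, r_uv, r_vv. Take dot products:
  L(u, v) = r_uu · N̂ = 0,
  M(u, v) = r_uv · N̂ = 4/sqrt(16*u^2 + 16*v^2 + 1),
  N(u, v) = r_vv · N̂ = 0.
Evaluating at (u, v) = (1/2, 3/2):
  L = 0, M = 4*sqrt(41)/41, N = 0.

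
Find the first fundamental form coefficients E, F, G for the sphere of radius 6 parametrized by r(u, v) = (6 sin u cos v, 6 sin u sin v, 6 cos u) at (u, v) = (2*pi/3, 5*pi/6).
E = 36;  F = 0;  G = 27

Partials: r_u = (6*cos(u)*cos(v), 6*sin(v)*cos(u), -6*sin(u)), r_v = (-6*sin(u)*sin(v), 6*sin(u)*cos(v), 0). As functions of (u, v):
  E = r_u · r_u = 36,
  F = r_u · r_v = 0,
  G = r_v · r_v = 36*sin(u)^2.
Evaluating at (u, v) = (2*pi/3, 5*pi/6): E = 36, F = 0, G = 27.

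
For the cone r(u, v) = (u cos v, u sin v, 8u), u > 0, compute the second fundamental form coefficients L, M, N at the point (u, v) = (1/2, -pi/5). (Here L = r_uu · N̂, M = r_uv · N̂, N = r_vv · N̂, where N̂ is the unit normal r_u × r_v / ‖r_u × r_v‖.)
L = 0;  M = 0;  N = 4*sqrt(65)/65

Compute the unit normal N̂(u, v) = (-8*sqrt(65)*u*cos(v)/(65*Abs(u)), -8*sqrt(65)*u*sin(v)/(65*Abs(u)), sqrt(65)*u/(65*Abs(u))), and the second partials r_uu, r_uv, r_vv. Take dot products:
  L(u, v) = r_uu · N̂ = 0,
  M(u, v) = r_uv · N̂ = 0,
  N(u, v) = r_vv · N̂ = 8*sqrt(65)*u^2/(65*Abs(u)).
Evaluating at (u, v) = (1/2, -pi/5):
  L = 0, M = 0, N = 4*sqrt(65)/65.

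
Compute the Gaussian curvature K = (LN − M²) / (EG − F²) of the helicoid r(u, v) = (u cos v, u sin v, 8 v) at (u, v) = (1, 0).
K = -64/4225

Coefficients of the first fundamental form: E = 1, F = 0, G = u^2 + 64.
Coefficients of the second fundamental form: L = 0, M = -8/sqrt(u^2 + 64), N = 0.
Assemble K = (LN − M²)/(EG − F²) = -64/(u^2 + 64)^2. At (u, v) = (1, 0): K = -64/4225.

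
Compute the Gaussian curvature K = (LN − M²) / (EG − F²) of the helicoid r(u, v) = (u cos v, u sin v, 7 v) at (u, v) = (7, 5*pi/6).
K = -1/196

Coefficients of the first fundamental form: E = 1, F = 0, G = u^2 + 49.
Coefficients of the second fundamental form: L = 0, M = -7/sqrt(u^2 + 49), N = 0.
Assemble K = (LN − M²)/(EG − F²) = -49/(u^2 + 49)^2. At (u, v) = (7, 5*pi/6): K = -1/196.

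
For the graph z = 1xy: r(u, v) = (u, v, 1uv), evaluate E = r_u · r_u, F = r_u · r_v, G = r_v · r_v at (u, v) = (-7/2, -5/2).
E = 29/4;  F = 35/4;  G = 53/4

Partials: r_u = (1, 0, v), r_v = (0, 1, u). As functions of (u, v):
  E = r_u · r_u = v^2 + 1,
  F = r_u · r_v = u*v,
  G = r_v · r_v = u^2 + 1.
Evaluating at (u, v) = (-7/2, -5/2): E = 29/4, F = 35/4, G = 53/4.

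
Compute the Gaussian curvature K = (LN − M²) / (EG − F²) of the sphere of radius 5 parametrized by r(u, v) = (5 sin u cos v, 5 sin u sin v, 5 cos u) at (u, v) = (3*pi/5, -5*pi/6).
K = 1/25

Coefficients of the first fundamental form: E = 25, F = 0, G = 25*sin(u)^2.
Coefficients of the second fundamental form: L = -5*sin(u)/Abs(sin(u)), M = 0, N = -5*sin(u)^3/Abs(sin(u)).
Assemble K = (LN − M²)/(EG − F²) = 1/25. At (u, v) = (3*pi/5, -5*pi/6): K = 1/25.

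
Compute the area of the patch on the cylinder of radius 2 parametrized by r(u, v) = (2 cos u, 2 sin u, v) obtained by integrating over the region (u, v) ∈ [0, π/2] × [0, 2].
Area = 2*pi

Area = ∫∫ √(EG − F²) du dv with √(EG − F²) = 2. Integrating over [0, π/2] × [0, 2] gives 2*pi.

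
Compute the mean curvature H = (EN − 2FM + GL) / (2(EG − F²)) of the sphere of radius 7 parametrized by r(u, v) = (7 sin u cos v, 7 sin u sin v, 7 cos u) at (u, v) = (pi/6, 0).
H = -1/7

With E = 49, F = 0, G = 49*sin(u)^2, L = -7*sin(u)/Abs(sin(u)), M = 0, N = -7*sin(u)^3/Abs(sin(u)), assemble
  H = (EN − 2FM + GL) / (2(EG − F²)) = -sin(u)/(7*Abs(sin(u))).
At (u, v) = (pi/6, 0): H = -1/7.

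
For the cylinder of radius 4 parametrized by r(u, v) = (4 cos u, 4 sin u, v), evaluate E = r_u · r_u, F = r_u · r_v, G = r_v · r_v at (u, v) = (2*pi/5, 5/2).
E = 16;  F = 0;  G = 1

Partials: r_u = (-4*sin(u), 4*cos(u), 0), r_v = (0, 0, 1). As functions of (u, v):
  E = r_u · r_u = 16,
  F = r_u · r_v = 0,
  G = r_v · r_v = 1.
Evaluating at (u, v) = (2*pi/5, 5/2): E = 16, F = 0, G = 1.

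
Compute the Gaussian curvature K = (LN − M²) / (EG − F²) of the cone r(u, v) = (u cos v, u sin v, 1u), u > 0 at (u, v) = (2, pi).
K = 0

Coefficients of the first fundamental form: E = 2, F = 0, G = u^2.
Coefficients of the second fundamental form: L = 0, M = 0, N = sqrt(2)*u^2/(2*Abs(u)).
Assemble K = (LN − M²)/(EG − F²) = 0. At (u, v) = (2, pi): K = 0.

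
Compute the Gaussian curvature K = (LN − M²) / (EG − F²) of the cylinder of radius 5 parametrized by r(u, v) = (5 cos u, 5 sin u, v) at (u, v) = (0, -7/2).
K = 0

Coefficients of the first fundamental form: E = 25, F = 0, G = 1.
Coefficients of the second fundamental form: L = -5, M = 0, N = 0.
Assemble K = (LN − M²)/(EG − F²) = 0. At (u, v) = (0, -7/2): K = 0.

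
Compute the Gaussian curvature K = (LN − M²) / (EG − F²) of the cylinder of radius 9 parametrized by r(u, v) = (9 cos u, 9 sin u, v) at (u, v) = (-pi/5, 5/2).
K = 0

Coefficients of the first fundamental form: E = 81, F = 0, G = 1.
Coefficients of the second fundamental form: L = -9, M = 0, N = 0.
Assemble K = (LN − M²)/(EG − F²) = 0. At (u, v) = (-pi/5, 5/2): K = 0.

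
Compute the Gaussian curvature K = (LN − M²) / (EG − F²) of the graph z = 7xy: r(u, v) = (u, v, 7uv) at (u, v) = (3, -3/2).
K = -784/4879681

Coefficients of the first fundamental form: E = 49*v^2 + 1, F = 49*u*v, G = 49*u^2 + 1.
Coefficients of the second fundamental form: L = 0, M = 7/sqrt(49*u^2 + 49*v^2 + 1), N = 0.
Assemble K = (LN − M²)/(EG − F²) = -49/(2401*u^4 + 4802*u^2*v^2 + 98*u^2 + 2401*v^4 + 98*v^2 + 1). At (u, v) = (3, -3/2): K = -784/4879681.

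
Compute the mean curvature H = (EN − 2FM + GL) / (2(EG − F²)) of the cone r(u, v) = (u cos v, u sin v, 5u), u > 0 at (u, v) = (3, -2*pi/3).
H = 5*sqrt(26)/156

With E = 26, F = 0, G = u^2, L = 0, M = 0, N = 5*sqrt(26)*u^2/(26*Abs(u)), assemble
  H = (EN − 2FM + GL) / (2(EG − F²)) = 5*sqrt(26)/(52*Abs(u)).
At (u, v) = (3, -2*pi/3): H = 5*sqrt(26)/156.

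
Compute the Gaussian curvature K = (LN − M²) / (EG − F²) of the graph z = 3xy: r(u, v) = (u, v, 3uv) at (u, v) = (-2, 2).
K = -9/5329

Coefficients of the first fundamental form: E = 9*v^2 + 1, F = 9*u*v, G = 9*u^2 + 1.
Coefficients of the second fundamental form: L = 0, M = 3/sqrt(9*u^2 + 9*v^2 + 1), N = 0.
Assemble K = (LN − M²)/(EG − F²) = -9/(81*u^4 + 162*u^2*v^2 + 18*u^2 + 81*v^4 + 18*v^2 + 1). At (u, v) = (-2, 2): K = -9/5329.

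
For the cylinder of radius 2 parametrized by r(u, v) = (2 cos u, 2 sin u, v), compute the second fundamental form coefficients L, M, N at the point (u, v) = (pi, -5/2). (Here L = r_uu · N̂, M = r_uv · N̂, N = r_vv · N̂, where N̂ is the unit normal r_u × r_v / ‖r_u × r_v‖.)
L = -2;  M = 0;  N = 0

Compute the unit normal N̂(u, v) = (cos(u), sin(u), 0), and the second partials r_uu, r_uv, r_vv. Take dot products:
  L(u, v) = r_uu · N̂ = -2,
  M(u, v) = r_uv · N̂ = 0,
  N(u, v) = r_vv · N̂ = 0.
Evaluating at (u, v) = (pi, -5/2):
  L = -2, M = 0, N = 0.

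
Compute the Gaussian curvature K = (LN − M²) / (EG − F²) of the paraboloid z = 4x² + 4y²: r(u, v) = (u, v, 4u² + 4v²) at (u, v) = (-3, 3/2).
K = 64/519841

Coefficients of the first fundamental form: E = 64*u^2 + 1, F = 64*u*v, G = 64*v^2 + 1.
Coefficients of the second fundamental form: L = 8/sqrt(64*u^2 + 64*v^2 + 1), M = 0, N = 8/sqrt(64*u^2 + 64*v^2 + 1).
Assemble K = (LN − M²)/(EG − F²) = 64/(4096*u^4 + 8192*u^2*v^2 + 128*u^2 + 4096*v^4 + 128*v^2 + 1). At (u, v) = (-3, 3/2): K = 64/519841.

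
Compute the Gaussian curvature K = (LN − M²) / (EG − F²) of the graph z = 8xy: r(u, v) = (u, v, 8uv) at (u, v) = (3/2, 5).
K = -64/3045025

Coefficients of the first fundamental form: E = 64*v^2 + 1, F = 64*u*v, G = 64*u^2 + 1.
Coefficients of the second fundamental form: L = 0, M = 8/sqrt(64*u^2 + 64*v^2 + 1), N = 0.
Assemble K = (LN − M²)/(EG − F²) = -64/(4096*u^4 + 8192*u^2*v^2 + 128*u^2 + 4096*v^4 + 128*v^2 + 1). At (u, v) = (3/2, 5): K = -64/3045025.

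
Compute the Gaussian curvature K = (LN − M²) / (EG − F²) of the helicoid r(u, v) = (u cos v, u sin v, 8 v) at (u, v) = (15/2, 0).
K = -1024/231361

Coefficients of the first fundamental form: E = 1, F = 0, G = u^2 + 64.
Coefficients of the second fundamental form: L = 0, M = -8/sqrt(u^2 + 64), N = 0.
Assemble K = (LN − M²)/(EG − F²) = -64/(u^2 + 64)^2. At (u, v) = (15/2, 0): K = -1024/231361.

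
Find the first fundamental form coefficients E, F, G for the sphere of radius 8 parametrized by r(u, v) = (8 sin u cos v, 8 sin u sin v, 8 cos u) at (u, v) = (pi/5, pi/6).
E = 64;  F = 0;  G = 40 - 8*sqrt(5)

Partials: r_u = (8*cos(u)*cos(v), 8*sin(v)*cos(u), -8*sin(u)), r_v = (-8*sin(u)*sin(v), 8*sin(u)*cos(v), 0). As functions of (u, v):
  E = r_u · r_u = 64,
  F = r_u · r_v = 0,
  G = r_v · r_v = 64*sin(u)^2.
Evaluating at (u, v) = (pi/5, pi/6): E = 64, F = 0, G = 40 - 8*sqrt(5).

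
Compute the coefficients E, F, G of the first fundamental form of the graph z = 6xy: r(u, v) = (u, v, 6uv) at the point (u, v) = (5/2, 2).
E = 145;  F = 180;  G = 226

Partials: r_u = (1, 0, 6*v), r_v = (0, 1, 6*u). As functions of (u, v):
  E = r_u · r_u = 36*v^2 + 1,
  F = r_u · r_v = 36*u*v,
  G = r_v · r_v = 36*u^2 + 1.
Evaluating at (u, v) = (5/2, 2): E = 145, F = 180, G = 226.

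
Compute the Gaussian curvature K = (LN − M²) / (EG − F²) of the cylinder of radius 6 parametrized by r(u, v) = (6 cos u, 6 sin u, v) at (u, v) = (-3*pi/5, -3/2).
K = 0

Coefficients of the first fundamental form: E = 36, F = 0, G = 1.
Coefficients of the second fundamental form: L = -6, M = 0, N = 0.
Assemble K = (LN − M²)/(EG − F²) = 0. At (u, v) = (-3*pi/5, -3/2): K = 0.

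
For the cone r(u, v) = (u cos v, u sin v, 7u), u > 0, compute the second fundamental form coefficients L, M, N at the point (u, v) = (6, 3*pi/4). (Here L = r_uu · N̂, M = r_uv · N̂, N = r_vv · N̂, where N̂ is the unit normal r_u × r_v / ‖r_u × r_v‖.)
L = 0;  M = 0;  N = 21*sqrt(2)/5

Compute the unit normal N̂(u, v) = (-7*sqrt(2)*u*cos(v)/(10*Abs(u)), -7*sqrt(2)*u*sin(v)/(10*Abs(u)), sqrt(2)*u/(10*Abs(u))), and the second partials r_uu, r_uv, r_vv. Take dot products:
  L(u, v) = r_uu · N̂ = 0,
  M(u, v) = r_uv · N̂ = 0,
  N(u, v) = r_vv · N̂ = 7*sqrt(2)*u^2/(10*Abs(u)).
Evaluating at (u, v) = (6, 3*pi/4):
  L = 0, M = 0, N = 21*sqrt(2)/5.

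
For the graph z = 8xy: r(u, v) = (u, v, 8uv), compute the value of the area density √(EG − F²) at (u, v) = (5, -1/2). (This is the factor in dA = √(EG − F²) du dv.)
√(EG − F²)|_{(5, -1/2)} = 7*sqrt(33)

E = 64*v^2 + 1, F = 64*u*v, G = 64*u^2 + 1, so EG − F² = 64*u^2 + 64*v^2 + 1. Taking the positive square root: √(EG − F²) = sqrt(64*u^2 + 64*v^2 + 1). At (u, v) = (5, -1/2): 7*sqrt(33).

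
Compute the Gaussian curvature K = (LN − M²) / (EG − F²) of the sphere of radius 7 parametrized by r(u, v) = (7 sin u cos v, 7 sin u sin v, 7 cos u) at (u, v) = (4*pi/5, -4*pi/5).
K = 1/49

Coefficients of the first fundamental form: E = 49, F = 0, G = 49*sin(u)^2.
Coefficients of the second fundamental form: L = -7*sin(u)/Abs(sin(u)), M = 0, N = -7*sin(u)^3/Abs(sin(u)).
Assemble K = (LN − M²)/(EG − F²) = 1/49. At (u, v) = (4*pi/5, -4*pi/5): K = 1/49.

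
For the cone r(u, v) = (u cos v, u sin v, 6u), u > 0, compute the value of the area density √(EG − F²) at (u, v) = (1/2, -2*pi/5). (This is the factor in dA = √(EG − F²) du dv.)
√(EG − F²)|_{(1/2, -2*pi/5)} = sqrt(37)/2

E = 37, F = 0, G = u^2, so EG − F² = 37*u^2. Taking the positive square root: √(EG − F²) = sqrt(37)*Abs(u). At (u, v) = (1/2, -2*pi/5): sqrt(37)/2.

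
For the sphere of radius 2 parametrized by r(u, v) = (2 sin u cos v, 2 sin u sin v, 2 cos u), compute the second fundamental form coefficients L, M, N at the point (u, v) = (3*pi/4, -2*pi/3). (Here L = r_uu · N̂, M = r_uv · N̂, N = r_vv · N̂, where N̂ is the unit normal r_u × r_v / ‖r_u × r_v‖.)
L = -2;  M = 0;  N = -1

Compute the unit normal N̂(u, v) = (sin(u)^2*cos(v)/Abs(sin(u)), sin(u)^2*sin(v)/Abs(sin(u)), sin(2*u)/(2*Abs(sin(u)))), and the second partials r_uu, r_uv, r_vv. Take dot products:
  L(u, v) = r_uu · N̂ = -2*sin(u)/Abs(sin(u)),
  M(u, v) = r_uv · N̂ = 0,
  N(u, v) = r_vv · N̂ = -2*sin(u)^3/Abs(sin(u)).
Evaluating at (u, v) = (3*pi/4, -2*pi/3):
  L = -2, M = 0, N = -1.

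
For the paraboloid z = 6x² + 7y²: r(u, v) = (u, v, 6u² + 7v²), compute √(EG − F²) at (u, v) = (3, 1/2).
√(EG − F²)|_{(3, 1/2)} = sqrt(1346)

E = 144*u^2 + 1, F = 168*u*v, G = 196*v^2 + 1; EG − F² = 144*u^2 + 196*v^2 + 1; √(EG − F²) = sqrt(144*u^2 + 196*v^2 + 1). At the given point: sqrt(1346).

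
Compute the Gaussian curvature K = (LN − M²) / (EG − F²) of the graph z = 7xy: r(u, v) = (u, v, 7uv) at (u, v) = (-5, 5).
K = -49/6007401

Coefficients of the first fundamental form: E = 49*v^2 + 1, F = 49*u*v, G = 49*u^2 + 1.
Coefficients of the second fundamental form: L = 0, M = 7/sqrt(49*u^2 + 49*v^2 + 1), N = 0.
Assemble K = (LN − M²)/(EG − F²) = -49/(2401*u^4 + 4802*u^2*v^2 + 98*u^2 + 2401*v^4 + 98*v^2 + 1). At (u, v) = (-5, 5): K = -49/6007401.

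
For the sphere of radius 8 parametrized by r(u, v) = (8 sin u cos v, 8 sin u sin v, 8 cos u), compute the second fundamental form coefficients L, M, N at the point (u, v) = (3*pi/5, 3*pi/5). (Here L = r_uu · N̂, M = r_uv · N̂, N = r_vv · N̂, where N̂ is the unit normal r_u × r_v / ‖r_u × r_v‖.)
L = -8;  M = 0;  N = -5 - sqrt(5)

Compute the unit normal N̂(u, v) = (sin(u)^2*cos(v)/Abs(sin(u)), sin(u)^2*sin(v)/Abs(sin(u)), sin(2*u)/(2*Abs(sin(u)))), and the second partials r_uu, r_uv, r_vv. Take dot products:
  L(u, v) = r_uu · N̂ = -8*sin(u)/Abs(sin(u)),
  M(u, v) = r_uv · N̂ = 0,
  N(u, v) = r_vv · N̂ = -8*sin(u)^3/Abs(sin(u)).
Evaluating at (u, v) = (3*pi/5, 3*pi/5):
  L = -8, M = 0, N = -5 - sqrt(5).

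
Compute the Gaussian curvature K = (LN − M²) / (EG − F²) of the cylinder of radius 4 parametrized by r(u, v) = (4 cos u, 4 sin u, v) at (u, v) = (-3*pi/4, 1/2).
K = 0

Coefficients of the first fundamental form: E = 16, F = 0, G = 1.
Coefficients of the second fundamental form: L = -4, M = 0, N = 0.
Assemble K = (LN − M²)/(EG − F²) = 0. At (u, v) = (-3*pi/4, 1/2): K = 0.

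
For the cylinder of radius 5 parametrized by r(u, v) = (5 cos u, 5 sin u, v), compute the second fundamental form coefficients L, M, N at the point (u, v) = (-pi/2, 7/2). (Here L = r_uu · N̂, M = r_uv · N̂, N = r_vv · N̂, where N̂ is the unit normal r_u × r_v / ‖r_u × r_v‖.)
L = -5;  M = 0;  N = 0

Compute the unit normal N̂(u, v) = (cos(u), sin(u), 0), and the second partials r_uu, r_uv, r_vv. Take dot products:
  L(u, v) = r_uu · N̂ = -5,
  M(u, v) = r_uv · N̂ = 0,
  N(u, v) = r_vv · N̂ = 0.
Evaluating at (u, v) = (-pi/2, 7/2):
  L = -5, M = 0, N = 0.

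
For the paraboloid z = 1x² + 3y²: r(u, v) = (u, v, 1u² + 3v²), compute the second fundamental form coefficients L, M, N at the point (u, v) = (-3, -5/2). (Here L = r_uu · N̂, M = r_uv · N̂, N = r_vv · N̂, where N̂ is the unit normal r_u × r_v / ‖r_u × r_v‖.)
L = sqrt(262)/131;  M = 0;  N = 3*sqrt(262)/131

Compute the unit normal N̂(u, v) = (-2*u/sqrt(4*u^2 + 36*v^2 + 1), -6*v/sqrt(4*u^2 + 36*v^2 + 1), 1/sqrt(4*u^2 + 36*v^2 + 1)), and the second partials r_uu, r_uv, r_vv. Take dot products:
  L(u, v) = r_uu · N̂ = 2/sqrt(4*u^2 + 36*v^2 + 1),
  M(u, v) = r_uv · N̂ = 0,
  N(u, v) = r_vv · N̂ = 6/sqrt(4*u^2 + 36*v^2 + 1).
Evaluating at (u, v) = (-3, -5/2):
  L = sqrt(262)/131, M = 0, N = 3*sqrt(262)/131.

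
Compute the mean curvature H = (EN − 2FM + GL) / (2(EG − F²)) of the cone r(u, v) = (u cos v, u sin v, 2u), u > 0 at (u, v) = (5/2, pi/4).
H = 2*sqrt(5)/25

With E = 5, F = 0, G = u^2, L = 0, M = 0, N = 2*sqrt(5)*u^2/(5*Abs(u)), assemble
  H = (EN − 2FM + GL) / (2(EG − F²)) = sqrt(5)/(5*Abs(u)).
At (u, v) = (5/2, pi/4): H = 2*sqrt(5)/25.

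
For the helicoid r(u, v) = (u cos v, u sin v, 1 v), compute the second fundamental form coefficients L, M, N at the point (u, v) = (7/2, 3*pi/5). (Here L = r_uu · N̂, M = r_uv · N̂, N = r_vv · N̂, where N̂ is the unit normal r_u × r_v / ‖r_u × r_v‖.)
L = 0;  M = -2*sqrt(53)/53;  N = 0

Compute the unit normal N̂(u, v) = (sin(v)/sqrt(u^2 + 1), -cos(v)/sqrt(u^2 + 1), u/sqrt(u^2 + 1)), and the second partials r_uu, r_uv, r_vv. Take dot products:
  L(u, v) = r_uu · N̂ = 0,
  M(u, v) = r_uv · N̂ = -1/sqrt(u^2 + 1),
  N(u, v) = r_vv · N̂ = 0.
Evaluating at (u, v) = (7/2, 3*pi/5):
  L = 0, M = -2*sqrt(53)/53, N = 0.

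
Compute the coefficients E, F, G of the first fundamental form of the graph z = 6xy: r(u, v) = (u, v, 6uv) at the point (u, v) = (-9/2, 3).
E = 325;  F = -486;  G = 730

Partials: r_u = (1, 0, 6*v), r_v = (0, 1, 6*u). As functions of (u, v):
  E = r_u · r_u = 36*v^2 + 1,
  F = r_u · r_v = 36*u*v,
  G = r_v · r_v = 36*u^2 + 1.
Evaluating at (u, v) = (-9/2, 3): E = 325, F = -486, G = 730.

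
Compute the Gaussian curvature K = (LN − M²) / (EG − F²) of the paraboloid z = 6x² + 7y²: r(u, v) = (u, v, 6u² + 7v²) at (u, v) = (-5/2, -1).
K = 168/1203409

Coefficients of the first fundamental form: E = 144*u^2 + 1, F = 168*u*v, G = 196*v^2 + 1.
Coefficients of the second fundamental form: L = 12/sqrt(144*u^2 + 196*v^2 + 1), M = 0, N = 14/sqrt(144*u^2 + 196*v^2 + 1).
Assemble K = (LN − M²)/(EG − F²) = 168/(20736*u^4 + 56448*u^2*v^2 + 288*u^2 + 38416*v^4 + 392*v^2 + 1). At (u, v) = (-5/2, -1): K = 168/1203409.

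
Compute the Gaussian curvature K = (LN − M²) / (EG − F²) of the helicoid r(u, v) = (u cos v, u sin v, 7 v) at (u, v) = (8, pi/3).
K = -49/12769

Coefficients of the first fundamental form: E = 1, F = 0, G = u^2 + 49.
Coefficients of the second fundamental form: L = 0, M = -7/sqrt(u^2 + 49), N = 0.
Assemble K = (LN − M²)/(EG − F²) = -49/(u^2 + 49)^2. At (u, v) = (8, pi/3): K = -49/12769.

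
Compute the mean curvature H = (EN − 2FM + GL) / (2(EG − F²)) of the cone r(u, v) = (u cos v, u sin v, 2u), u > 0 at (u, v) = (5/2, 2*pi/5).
H = 2*sqrt(5)/25

With E = 5, F = 0, G = u^2, L = 0, M = 0, N = 2*sqrt(5)*u^2/(5*Abs(u)), assemble
  H = (EN − 2FM + GL) / (2(EG − F²)) = sqrt(5)/(5*Abs(u)).
At (u, v) = (5/2, 2*pi/5): H = 2*sqrt(5)/25.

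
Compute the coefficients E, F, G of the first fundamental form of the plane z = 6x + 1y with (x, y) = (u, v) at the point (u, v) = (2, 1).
E = 37;  F = 6;  G = 2

Partials: r_u = (1, 0, 6), r_v = (0, 1, 1). As functions of (u, v):
  E = r_u · r_u = 37,
  F = r_u · r_v = 6,
  G = r_v · r_v = 2.
Evaluating at (u, v) = (2, 1): E = 37, F = 6, G = 2.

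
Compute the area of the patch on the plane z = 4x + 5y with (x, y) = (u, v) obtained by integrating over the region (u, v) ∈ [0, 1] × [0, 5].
Area = 5*sqrt(42)

Area = ∫∫ √(EG − F²) du dv with √(EG − F²) = sqrt(42). Integrating over [0, 1] × [0, 5] gives 5*sqrt(42).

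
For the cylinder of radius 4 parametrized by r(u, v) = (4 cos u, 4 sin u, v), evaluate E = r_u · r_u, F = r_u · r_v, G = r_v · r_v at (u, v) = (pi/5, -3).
E = 16;  F = 0;  G = 1

Partials: r_u = (-4*sin(u), 4*cos(u), 0), r_v = (0, 0, 1). As functions of (u, v):
  E = r_u · r_u = 16,
  F = r_u · r_v = 0,
  G = r_v · r_v = 1.
Evaluating at (u, v) = (pi/5, -3): E = 16, F = 0, G = 1.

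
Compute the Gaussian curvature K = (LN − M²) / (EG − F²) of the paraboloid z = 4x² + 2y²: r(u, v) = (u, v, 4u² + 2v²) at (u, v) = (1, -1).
K = 32/6561

Coefficients of the first fundamental form: E = 64*u^2 + 1, F = 32*u*v, G = 16*v^2 + 1.
Coefficients of the second fundamental form: L = 8/sqrt(64*u^2 + 16*v^2 + 1), M = 0, N = 4/sqrt(64*u^2 + 16*v^2 + 1).
Assemble K = (LN − M²)/(EG − F²) = 32/(4096*u^4 + 2048*u^2*v^2 + 128*u^2 + 256*v^4 + 32*v^2 + 1). At (u, v) = (1, -1): K = 32/6561.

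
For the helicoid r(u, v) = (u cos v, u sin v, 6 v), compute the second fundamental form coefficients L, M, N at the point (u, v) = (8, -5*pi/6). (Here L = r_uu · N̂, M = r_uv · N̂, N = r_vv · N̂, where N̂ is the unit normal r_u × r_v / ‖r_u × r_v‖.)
L = 0;  M = -3/5;  N = 0

Compute the unit normal N̂(u, v) = (6*sin(v)/sqrt(u^2 + 36), -6*cos(v)/sqrt(u^2 + 36), u/sqrt(u^2 + 36)), and the second partials r_uu, r_uv, r_vv. Take dot products:
  L(u, v) = r_uu · N̂ = 0,
  M(u, v) = r_uv · N̂ = -6/sqrt(u^2 + 36),
  N(u, v) = r_vv · N̂ = 0.
Evaluating at (u, v) = (8, -5*pi/6):
  L = 0, M = -3/5, N = 0.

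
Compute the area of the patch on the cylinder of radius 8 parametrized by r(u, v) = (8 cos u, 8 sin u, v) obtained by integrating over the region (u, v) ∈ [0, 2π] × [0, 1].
Area = 16*pi

Area = ∫∫ √(EG − F²) du dv with √(EG − F²) = 8. Integrating over [0, 2π] × [0, 1] gives 16*pi.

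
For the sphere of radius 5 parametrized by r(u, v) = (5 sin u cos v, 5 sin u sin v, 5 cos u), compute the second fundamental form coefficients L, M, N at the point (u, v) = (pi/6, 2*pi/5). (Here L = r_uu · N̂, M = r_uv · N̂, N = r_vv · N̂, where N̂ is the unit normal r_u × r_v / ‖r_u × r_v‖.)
L = -5;  M = 0;  N = -5/4

Compute the unit normal N̂(u, v) = (sin(u)^2*cos(v)/Abs(sin(u)), sin(u)^2*sin(v)/Abs(sin(u)), sin(2*u)/(2*Abs(sin(u)))), and the second partials r_uu, r_uv, r_vv. Take dot products:
  L(u, v) = r_uu · N̂ = -5*sin(u)/Abs(sin(u)),
  M(u, v) = r_uv · N̂ = 0,
  N(u, v) = r_vv · N̂ = -5*sin(u)^3/Abs(sin(u)).
Evaluating at (u, v) = (pi/6, 2*pi/5):
  L = -5, M = 0, N = -5/4.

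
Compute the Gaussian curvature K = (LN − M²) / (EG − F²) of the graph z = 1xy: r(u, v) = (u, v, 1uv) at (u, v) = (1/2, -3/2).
K = -4/49

Coefficients of the first fundamental form: E = v^2 + 1, F = u*v, G = u^2 + 1.
Coefficients of the second fundamental form: L = 0, M = 1/sqrt(u^2 + v^2 + 1), N = 0.
Assemble K = (LN − M²)/(EG − F²) = 1/((u^2*v^2 - (u^2 + 1)*(v^2 + 1))*(u^2 + v^2 + 1)). At (u, v) = (1/2, -3/2): K = -4/49.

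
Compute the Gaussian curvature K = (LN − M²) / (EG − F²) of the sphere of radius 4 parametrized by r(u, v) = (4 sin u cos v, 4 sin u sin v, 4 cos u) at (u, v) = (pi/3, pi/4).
K = 1/16

Coefficients of the first fundamental form: E = 16, F = 0, G = 16*sin(u)^2.
Coefficients of the second fundamental form: L = -4*sin(u)/Abs(sin(u)), M = 0, N = -4*sin(u)^3/Abs(sin(u)).
Assemble K = (LN − M²)/(EG − F²) = 1/16. At (u, v) = (pi/3, pi/4): K = 1/16.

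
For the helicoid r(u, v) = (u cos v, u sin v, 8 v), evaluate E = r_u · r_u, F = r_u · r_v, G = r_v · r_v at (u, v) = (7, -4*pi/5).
E = 1;  F = 0;  G = 113

Partials: r_u = (cos(v), sin(v), 0), r_v = (-u*sin(v), u*cos(v), 8). As functions of (u, v):
  E = r_u · r_u = 1,
  F = r_u · r_v = 0,
  G = r_v · r_v = u^2 + 64.
Evaluating at (u, v) = (7, -4*pi/5): E = 1, F = 0, G = 113.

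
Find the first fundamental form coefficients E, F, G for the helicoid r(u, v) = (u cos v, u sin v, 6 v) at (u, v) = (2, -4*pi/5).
E = 1;  F = 0;  G = 40

Partials: r_u = (cos(v), sin(v), 0), r_v = (-u*sin(v), u*cos(v), 6). As functions of (u, v):
  E = r_u · r_u = 1,
  F = r_u · r_v = 0,
  G = r_v · r_v = u^2 + 36.
Evaluating at (u, v) = (2, -4*pi/5): E = 1, F = 0, G = 40.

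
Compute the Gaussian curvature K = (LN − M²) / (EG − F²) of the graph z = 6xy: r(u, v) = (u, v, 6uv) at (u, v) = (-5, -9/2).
K = -9/664225

Coefficients of the first fundamental form: E = 36*v^2 + 1, F = 36*u*v, G = 36*u^2 + 1.
Coefficients of the second fundamental form: L = 0, M = 6/sqrt(36*u^2 + 36*v^2 + 1), N = 0.
Assemble K = (LN − M²)/(EG − F²) = -36/(1296*u^4 + 2592*u^2*v^2 + 72*u^2 + 1296*v^4 + 72*v^2 + 1). At (u, v) = (-5, -9/2): K = -9/664225.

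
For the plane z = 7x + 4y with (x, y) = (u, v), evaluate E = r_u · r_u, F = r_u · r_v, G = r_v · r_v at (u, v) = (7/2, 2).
E = 50;  F = 28;  G = 17

Partials: r_u = (1, 0, 7), r_v = (0, 1, 4). As functions of (u, v):
  E = r_u · r_u = 50,
  F = r_u · r_v = 28,
  G = r_v · r_v = 17.
Evaluating at (u, v) = (7/2, 2): E = 50, F = 28, G = 17.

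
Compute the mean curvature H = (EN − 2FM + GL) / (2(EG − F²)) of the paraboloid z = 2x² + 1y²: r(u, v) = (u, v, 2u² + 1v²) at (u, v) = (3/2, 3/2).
H = 57*sqrt(46)/2116

With E = 16*u^2 + 1, F = 8*u*v, G = 4*v^2 + 1, L = 4/sqrt(16*u^2 + 4*v^2 + 1), M = 0, N = 2/sqrt(16*u^2 + 4*v^2 + 1), assemble
  H = (EN − 2FM + GL) / (2(EG − F²)) = (16*u^2 + 8*v^2 + 3)/(16*u^2 + 4*v^2 + 1)^(3/2).
At (u, v) = (3/2, 3/2): H = 57*sqrt(46)/2116.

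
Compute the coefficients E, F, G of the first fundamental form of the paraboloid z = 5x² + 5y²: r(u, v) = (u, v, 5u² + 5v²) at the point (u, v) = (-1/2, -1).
E = 26;  F = 50;  G = 101

Partials: r_u = (1, 0, 10*u), r_v = (0, 1, 10*v). As functions of (u, v):
  E = r_u · r_u = 100*u^2 + 1,
  F = r_u · r_v = 100*u*v,
  G = r_v · r_v = 100*v^2 + 1.
Evaluating at (u, v) = (-1/2, -1): E = 26, F = 50, G = 101.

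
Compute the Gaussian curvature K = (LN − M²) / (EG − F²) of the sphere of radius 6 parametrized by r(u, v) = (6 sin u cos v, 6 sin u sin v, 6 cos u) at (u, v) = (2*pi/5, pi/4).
K = 1/36

Coefficients of the first fundamental form: E = 36, F = 0, G = 36*sin(u)^2.
Coefficients of the second fundamental form: L = -6*sin(u)/Abs(sin(u)), M = 0, N = -6*sin(u)^3/Abs(sin(u)).
Assemble K = (LN − M²)/(EG − F²) = 1/36. At (u, v) = (2*pi/5, pi/4): K = 1/36.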